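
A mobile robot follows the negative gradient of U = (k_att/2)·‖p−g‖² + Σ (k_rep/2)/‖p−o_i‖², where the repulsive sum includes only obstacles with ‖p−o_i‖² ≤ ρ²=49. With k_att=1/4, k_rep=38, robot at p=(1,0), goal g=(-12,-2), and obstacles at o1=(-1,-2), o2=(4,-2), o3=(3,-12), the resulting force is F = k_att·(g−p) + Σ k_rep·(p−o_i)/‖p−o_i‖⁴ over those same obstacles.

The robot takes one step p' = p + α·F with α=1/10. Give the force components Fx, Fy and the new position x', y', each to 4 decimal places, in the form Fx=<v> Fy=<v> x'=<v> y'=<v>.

F_att = 1/4·(g−p) = 1/4·(-13,-2) = (-3.2500,-0.5000)
o1: d²=8 ≤ ρ²=49; F_rep = 38·(2,2)/8² = (1.1875,1.1875)
o2: d²=13 ≤ ρ²=49; F_rep = 38·(-3,2)/13² = (-0.6746,0.4497)
o3: d²=148 > ρ²=49 → inactive
F = F_att + ΣF_rep = (-2.7371,1.1372)
p' = p + 1/10·F = (0.7263,0.1137)

Fx=-2.7371 Fy=1.1372 x'=0.7263 y'=0.1137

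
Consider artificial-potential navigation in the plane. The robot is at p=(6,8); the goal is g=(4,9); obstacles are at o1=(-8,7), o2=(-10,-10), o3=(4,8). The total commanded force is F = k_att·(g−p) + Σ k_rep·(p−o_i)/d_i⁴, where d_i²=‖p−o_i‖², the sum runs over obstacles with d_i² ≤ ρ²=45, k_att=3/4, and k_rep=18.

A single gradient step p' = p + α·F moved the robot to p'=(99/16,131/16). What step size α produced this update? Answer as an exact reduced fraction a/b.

F_att = 3/4·(g−p) = 3/4·(-2,1) = (-1.5000,0.7500)
o1: d²=197 > ρ²=45 → inactive
o2: d²=580 > ρ²=45 → inactive
o3: d²=4 ≤ ρ²=45; F_rep = 18·(2,0)/4² = (2.2500,0.0000)
F = F_att + ΣF_rep = (0.7500,0.7500)
Δp = p'−p = (0.1875,0.1875); α = Δx/Fx = (3/16) / (3/4) = 1/4
check: Δy/Fy = (3/16) / (3/4) = 1/4 ✓

α = 1/4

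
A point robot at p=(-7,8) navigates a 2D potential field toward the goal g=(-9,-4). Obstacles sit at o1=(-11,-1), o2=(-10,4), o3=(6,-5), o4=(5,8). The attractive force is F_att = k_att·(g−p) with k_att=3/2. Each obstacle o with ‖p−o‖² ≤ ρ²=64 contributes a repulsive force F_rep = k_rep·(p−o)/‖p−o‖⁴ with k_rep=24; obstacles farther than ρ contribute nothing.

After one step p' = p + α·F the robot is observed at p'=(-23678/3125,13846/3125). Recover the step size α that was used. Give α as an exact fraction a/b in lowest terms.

α = 1/5

F_att = 3/2·(g−p) = 3/2·(-2,-12) = (-3.0000,-18.0000)
o1: d²=97 > ρ²=64 → inactive
o2: d²=25 ≤ ρ²=64; F_rep = 24·(3,4)/25² = (0.1152,0.1536)
o3: d²=338 > ρ²=64 → inactive
o4: d²=144 > ρ²=64 → inactive
F = F_att + ΣF_rep = (-2.8848,-17.8464)
Δp = p'−p = (-0.5770,-3.5693); α = Δx/Fx = (-1803/3125) / (-1803/625) = 1/5
check: Δy/Fy = (-11154/3125) / (-11154/625) = 1/5 ✓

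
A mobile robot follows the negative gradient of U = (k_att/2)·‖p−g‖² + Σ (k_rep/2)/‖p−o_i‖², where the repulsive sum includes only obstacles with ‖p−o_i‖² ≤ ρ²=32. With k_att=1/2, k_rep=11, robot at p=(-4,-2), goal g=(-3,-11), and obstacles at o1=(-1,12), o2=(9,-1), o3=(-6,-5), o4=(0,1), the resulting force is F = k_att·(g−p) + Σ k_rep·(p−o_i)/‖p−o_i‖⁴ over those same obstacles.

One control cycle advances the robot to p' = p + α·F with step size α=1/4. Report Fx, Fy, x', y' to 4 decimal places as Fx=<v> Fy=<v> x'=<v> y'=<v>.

F_att = 1/2·(g−p) = 1/2·(1,-9) = (0.5000,-4.5000)
o1: d²=205 > ρ²=32 → inactive
o2: d²=170 > ρ²=32 → inactive
o3: d²=13 ≤ ρ²=32; F_rep = 11·(2,3)/13² = (0.1302,0.1953)
o4: d²=25 ≤ ρ²=32; F_rep = 11·(-4,-3)/25² = (-0.0704,-0.0528)
F = F_att + ΣF_rep = (0.5598,-4.3575)
p' = p + 1/4·F = (-3.8601,-3.0894)

Fx=0.5598 Fy=-4.3575 x'=-3.8601 y'=-3.0894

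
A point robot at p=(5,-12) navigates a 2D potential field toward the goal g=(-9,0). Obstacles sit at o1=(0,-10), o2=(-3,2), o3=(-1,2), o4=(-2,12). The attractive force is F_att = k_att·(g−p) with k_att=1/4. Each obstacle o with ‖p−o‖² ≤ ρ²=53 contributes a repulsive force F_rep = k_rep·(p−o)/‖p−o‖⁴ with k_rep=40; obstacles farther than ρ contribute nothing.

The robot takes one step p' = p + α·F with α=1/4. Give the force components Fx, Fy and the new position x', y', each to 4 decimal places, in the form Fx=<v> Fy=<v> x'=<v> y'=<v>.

Fx=-3.2622 Fy=2.9049 x'=4.1845 y'=-11.2738

F_att = 1/4·(g−p) = 1/4·(-14,12) = (-3.5000,3.0000)
o1: d²=29 ≤ ρ²=53; F_rep = 40·(5,-2)/29² = (0.2378,-0.0951)
o2: d²=260 > ρ²=53 → inactive
o3: d²=232 > ρ²=53 → inactive
o4: d²=625 > ρ²=53 → inactive
F = F_att + ΣF_rep = (-3.2622,2.9049)
p' = p + 1/4·F = (4.1845,-11.2738)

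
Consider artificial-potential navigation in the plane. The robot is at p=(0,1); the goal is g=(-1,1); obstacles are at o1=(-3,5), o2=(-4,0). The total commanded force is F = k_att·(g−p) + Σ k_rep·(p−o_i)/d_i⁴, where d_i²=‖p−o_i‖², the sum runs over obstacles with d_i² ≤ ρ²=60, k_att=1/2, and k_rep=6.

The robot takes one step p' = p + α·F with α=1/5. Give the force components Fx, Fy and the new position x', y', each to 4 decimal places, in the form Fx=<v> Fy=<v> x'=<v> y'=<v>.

F_att = 1/2·(g−p) = 1/2·(-1,0) = (-0.5000,0.0000)
o1: d²=25 ≤ ρ²=60; F_rep = 6·(3,-4)/25² = (0.0288,-0.0384)
o2: d²=17 ≤ ρ²=60; F_rep = 6·(4,1)/17² = (0.0830,0.0208)
F = F_att + ΣF_rep = (-0.3882,-0.0176)
p' = p + 1/5·F = (-0.0776,0.9965)

Fx=-0.3882 Fy=-0.0176 x'=-0.0776 y'=0.9965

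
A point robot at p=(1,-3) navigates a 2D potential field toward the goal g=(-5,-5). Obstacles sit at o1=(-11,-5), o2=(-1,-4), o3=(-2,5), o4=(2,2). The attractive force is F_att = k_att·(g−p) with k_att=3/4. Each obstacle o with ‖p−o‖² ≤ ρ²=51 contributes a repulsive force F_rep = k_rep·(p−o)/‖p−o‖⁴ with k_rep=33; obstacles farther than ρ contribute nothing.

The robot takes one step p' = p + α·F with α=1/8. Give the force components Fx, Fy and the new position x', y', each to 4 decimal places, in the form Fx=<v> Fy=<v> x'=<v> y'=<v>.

F_att = 3/4·(g−p) = 3/4·(-6,-2) = (-4.5000,-1.5000)
o1: d²=148 > ρ²=51 → inactive
o2: d²=5 ≤ ρ²=51; F_rep = 33·(2,1)/5² = (2.6400,1.3200)
o3: d²=73 > ρ²=51 → inactive
o4: d²=26 ≤ ρ²=51; F_rep = 33·(-1,-5)/26² = (-0.0488,-0.2441)
F = F_att + ΣF_rep = (-1.9088,-0.4241)
p' = p + 1/8·F = (0.7614,-3.0530)

Fx=-1.9088 Fy=-0.4241 x'=0.7614 y'=-3.0530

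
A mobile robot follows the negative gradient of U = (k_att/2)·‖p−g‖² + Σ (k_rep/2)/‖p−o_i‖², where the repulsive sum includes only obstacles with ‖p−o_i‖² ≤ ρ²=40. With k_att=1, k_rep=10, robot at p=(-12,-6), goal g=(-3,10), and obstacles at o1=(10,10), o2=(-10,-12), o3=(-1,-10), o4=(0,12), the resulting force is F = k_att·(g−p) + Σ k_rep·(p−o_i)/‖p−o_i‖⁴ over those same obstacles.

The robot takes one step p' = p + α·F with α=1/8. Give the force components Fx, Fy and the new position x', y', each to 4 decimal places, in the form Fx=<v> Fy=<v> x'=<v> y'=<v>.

F_att = 1·(g−p) = 1·(9,16) = (9.0000,16.0000)
o1: d²=740 > ρ²=40 → inactive
o2: d²=40 ≤ ρ²=40; F_rep = 10·(-2,6)/40² = (-0.0125,0.0375)
o3: d²=137 > ρ²=40 → inactive
o4: d²=468 > ρ²=40 → inactive
F = F_att + ΣF_rep = (8.9875,16.0375)
p' = p + 1/8·F = (-10.8766,-3.9953)

Fx=8.9875 Fy=16.0375 x'=-10.8766 y'=-3.9953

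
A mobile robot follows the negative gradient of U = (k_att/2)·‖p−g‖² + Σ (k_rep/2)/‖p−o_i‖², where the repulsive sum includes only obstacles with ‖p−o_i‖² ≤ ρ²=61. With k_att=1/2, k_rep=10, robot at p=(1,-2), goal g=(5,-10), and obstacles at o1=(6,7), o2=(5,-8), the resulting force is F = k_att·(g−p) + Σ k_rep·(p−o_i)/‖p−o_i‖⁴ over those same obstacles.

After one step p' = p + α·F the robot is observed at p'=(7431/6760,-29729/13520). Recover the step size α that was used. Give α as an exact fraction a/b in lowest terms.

F_att = 1/2·(g−p) = 1/2·(4,-8) = (2.0000,-4.0000)
o1: d²=106 > ρ²=61 → inactive
o2: d²=52 ≤ ρ²=61; F_rep = 10·(-4,6)/52² = (-0.0148,0.0222)
F = F_att + ΣF_rep = (1.9852,-3.9778)
Δp = p'−p = (0.0993,-0.1989); α = Δx/Fx = (671/6760) / (671/338) = 1/20
check: Δy/Fy = (-2689/13520) / (-2689/676) = 1/20 ✓

α = 1/20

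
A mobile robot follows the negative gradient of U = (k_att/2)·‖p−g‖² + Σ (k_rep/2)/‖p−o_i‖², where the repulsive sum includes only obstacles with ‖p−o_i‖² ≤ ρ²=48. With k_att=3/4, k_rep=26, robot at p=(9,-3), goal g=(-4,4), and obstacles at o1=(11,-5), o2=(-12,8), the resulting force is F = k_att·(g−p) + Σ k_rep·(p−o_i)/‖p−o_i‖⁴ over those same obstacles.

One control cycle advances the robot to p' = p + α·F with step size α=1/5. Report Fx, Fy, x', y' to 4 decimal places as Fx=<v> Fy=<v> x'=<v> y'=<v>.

F_att = 3/4·(g−p) = 3/4·(-13,7) = (-9.7500,5.2500)
o1: d²=8 ≤ ρ²=48; F_rep = 26·(-2,2)/8² = (-0.8125,0.8125)
o2: d²=562 > ρ²=48 → inactive
F = F_att + ΣF_rep = (-10.5625,6.0625)
p' = p + 1/5·F = (6.8875,-1.7875)

Fx=-10.5625 Fy=6.0625 x'=6.8875 y'=-1.7875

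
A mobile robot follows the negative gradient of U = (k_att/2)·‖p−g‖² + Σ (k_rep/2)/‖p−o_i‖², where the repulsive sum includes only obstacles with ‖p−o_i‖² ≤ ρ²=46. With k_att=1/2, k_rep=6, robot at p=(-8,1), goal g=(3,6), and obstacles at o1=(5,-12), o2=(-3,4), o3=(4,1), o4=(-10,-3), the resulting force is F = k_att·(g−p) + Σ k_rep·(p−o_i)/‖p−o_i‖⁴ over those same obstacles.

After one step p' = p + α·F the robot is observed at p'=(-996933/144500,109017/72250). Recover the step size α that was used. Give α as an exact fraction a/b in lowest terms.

α = 1/5

F_att = 1/2·(g−p) = 1/2·(11,5) = (5.5000,2.5000)
o1: d²=338 > ρ²=46 → inactive
o2: d²=34 ≤ ρ²=46; F_rep = 6·(-5,-3)/34² = (-0.0260,-0.0156)
o3: d²=144 > ρ²=46 → inactive
o4: d²=20 ≤ ρ²=46; F_rep = 6·(2,4)/20² = (0.0300,0.0600)
F = F_att + ΣF_rep = (5.5040,2.5444)
Δp = p'−p = (1.1008,0.5089); α = Δx/Fx = (159067/144500) / (159067/28900) = 1/5
check: Δy/Fy = (36767/72250) / (36767/14450) = 1/5 ✓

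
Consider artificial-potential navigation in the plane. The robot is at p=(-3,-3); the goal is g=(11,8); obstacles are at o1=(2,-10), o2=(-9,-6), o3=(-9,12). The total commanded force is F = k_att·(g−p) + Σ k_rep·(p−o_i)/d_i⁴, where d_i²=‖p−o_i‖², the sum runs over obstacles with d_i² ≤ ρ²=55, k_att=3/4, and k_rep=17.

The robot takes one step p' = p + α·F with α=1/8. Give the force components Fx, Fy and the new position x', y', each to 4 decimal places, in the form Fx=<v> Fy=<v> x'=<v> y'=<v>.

F_att = 3/4·(g−p) = 3/4·(14,11) = (10.5000,8.2500)
o1: d²=74 > ρ²=55 → inactive
o2: d²=45 ≤ ρ²=55; F_rep = 17·(6,3)/45² = (0.0504,0.0252)
o3: d²=261 > ρ²=55 → inactive
F = F_att + ΣF_rep = (10.5504,8.2752)
p' = p + 1/8·F = (-1.6812,-1.9656)

Fx=10.5504 Fy=8.2752 x'=-1.6812 y'=-1.9656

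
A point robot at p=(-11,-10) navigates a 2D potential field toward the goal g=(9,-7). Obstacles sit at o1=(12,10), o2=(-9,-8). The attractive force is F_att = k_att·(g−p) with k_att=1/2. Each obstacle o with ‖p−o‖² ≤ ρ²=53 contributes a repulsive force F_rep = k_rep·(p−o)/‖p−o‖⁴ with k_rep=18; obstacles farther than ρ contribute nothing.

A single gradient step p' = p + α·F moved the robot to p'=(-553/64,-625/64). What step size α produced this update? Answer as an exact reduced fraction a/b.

F_att = 1/2·(g−p) = 1/2·(20,3) = (10.0000,1.5000)
o1: d²=929 > ρ²=53 → inactive
o2: d²=8 ≤ ρ²=53; F_rep = 18·(-2,-2)/8² = (-0.5625,-0.5625)
F = F_att + ΣF_rep = (9.4375,0.9375)
Δp = p'−p = (2.3594,0.2344); α = Δx/Fx = (151/64) / (151/16) = 1/4
check: Δy/Fy = (15/64) / (15/16) = 1/4 ✓

α = 1/4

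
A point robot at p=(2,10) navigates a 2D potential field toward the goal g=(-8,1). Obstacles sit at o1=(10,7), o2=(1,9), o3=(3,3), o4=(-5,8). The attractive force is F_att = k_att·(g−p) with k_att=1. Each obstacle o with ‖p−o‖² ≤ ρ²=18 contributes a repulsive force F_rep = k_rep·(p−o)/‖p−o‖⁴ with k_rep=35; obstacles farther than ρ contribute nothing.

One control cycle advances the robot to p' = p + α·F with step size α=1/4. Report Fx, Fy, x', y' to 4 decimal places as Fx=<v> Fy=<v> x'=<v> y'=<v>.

F_att = 1·(g−p) = 1·(-10,-9) = (-10.0000,-9.0000)
o1: d²=73 > ρ²=18 → inactive
o2: d²=2 ≤ ρ²=18; F_rep = 35·(1,1)/2² = (8.7500,8.7500)
o3: d²=50 > ρ²=18 → inactive
o4: d²=53 > ρ²=18 → inactive
F = F_att + ΣF_rep = (-1.2500,-0.2500)
p' = p + 1/4·F = (1.6875,9.9375)

Fx=-1.2500 Fy=-0.2500 x'=1.6875 y'=9.9375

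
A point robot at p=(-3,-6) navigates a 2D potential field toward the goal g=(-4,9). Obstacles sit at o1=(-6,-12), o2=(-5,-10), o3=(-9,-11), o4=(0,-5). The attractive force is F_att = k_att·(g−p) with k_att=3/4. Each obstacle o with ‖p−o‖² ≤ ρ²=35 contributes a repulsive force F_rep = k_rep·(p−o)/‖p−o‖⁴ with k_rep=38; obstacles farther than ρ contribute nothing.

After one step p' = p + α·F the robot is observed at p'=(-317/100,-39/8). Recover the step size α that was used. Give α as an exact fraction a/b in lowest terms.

α = 1/10

F_att = 3/4·(g−p) = 3/4·(-1,15) = (-0.7500,11.2500)
o1: d²=45 > ρ²=35 → inactive
o2: d²=20 ≤ ρ²=35; F_rep = 38·(2,4)/20² = (0.1900,0.3800)
o3: d²=61 > ρ²=35 → inactive
o4: d²=10 ≤ ρ²=35; F_rep = 38·(-3,-1)/10² = (-1.1400,-0.3800)
F = F_att + ΣF_rep = (-1.7000,11.2500)
Δp = p'−p = (-0.1700,1.1250); α = Δx/Fx = (-17/100) / (-17/10) = 1/10
check: Δy/Fy = (9/8) / (45/4) = 1/10 ✓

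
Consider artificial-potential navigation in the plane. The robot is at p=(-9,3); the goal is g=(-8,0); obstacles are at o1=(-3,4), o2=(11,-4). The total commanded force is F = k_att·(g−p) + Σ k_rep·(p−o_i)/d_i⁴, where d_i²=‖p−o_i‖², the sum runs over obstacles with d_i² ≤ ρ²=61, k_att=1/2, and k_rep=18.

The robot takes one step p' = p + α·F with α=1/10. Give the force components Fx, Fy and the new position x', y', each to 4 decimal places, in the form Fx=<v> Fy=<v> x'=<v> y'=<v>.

Fx=0.4211 Fy=-1.5131 x'=-8.9579 y'=2.8487

F_att = 1/2·(g−p) = 1/2·(1,-3) = (0.5000,-1.5000)
o1: d²=37 ≤ ρ²=61; F_rep = 18·(-6,-1)/37² = (-0.0789,-0.0131)
o2: d²=449 > ρ²=61 → inactive
F = F_att + ΣF_rep = (0.4211,-1.5131)
p' = p + 1/10·F = (-8.9579,2.8487)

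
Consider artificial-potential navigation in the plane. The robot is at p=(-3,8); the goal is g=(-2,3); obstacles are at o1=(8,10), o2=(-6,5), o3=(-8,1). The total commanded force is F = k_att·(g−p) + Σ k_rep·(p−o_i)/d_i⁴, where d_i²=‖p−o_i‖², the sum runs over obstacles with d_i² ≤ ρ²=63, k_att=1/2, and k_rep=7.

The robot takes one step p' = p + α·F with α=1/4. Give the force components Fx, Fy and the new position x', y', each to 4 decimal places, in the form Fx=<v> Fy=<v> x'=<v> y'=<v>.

Fx=0.5648 Fy=-2.4352 x'=-2.8588 y'=7.3912

F_att = 1/2·(g−p) = 1/2·(1,-5) = (0.5000,-2.5000)
o1: d²=125 > ρ²=63 → inactive
o2: d²=18 ≤ ρ²=63; F_rep = 7·(3,3)/18² = (0.0648,0.0648)
o3: d²=74 > ρ²=63 → inactive
F = F_att + ΣF_rep = (0.5648,-2.4352)
p' = p + 1/4·F = (-2.8588,7.3912)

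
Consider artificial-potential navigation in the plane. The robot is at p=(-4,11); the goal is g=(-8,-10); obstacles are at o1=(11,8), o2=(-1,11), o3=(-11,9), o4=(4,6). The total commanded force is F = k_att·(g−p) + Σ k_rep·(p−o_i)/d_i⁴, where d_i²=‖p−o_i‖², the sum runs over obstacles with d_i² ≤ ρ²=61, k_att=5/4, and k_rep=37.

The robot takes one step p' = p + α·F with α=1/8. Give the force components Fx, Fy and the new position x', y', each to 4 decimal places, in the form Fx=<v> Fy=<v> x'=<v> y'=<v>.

F_att = 5/4·(g−p) = 5/4·(-4,-21) = (-5.0000,-26.2500)
o1: d²=234 > ρ²=61 → inactive
o2: d²=9 ≤ ρ²=61; F_rep = 37·(-3,0)/9² = (-1.3704,0.0000)
o3: d²=53 ≤ ρ²=61; F_rep = 37·(7,2)/53² = (0.0922,0.0263)
o4: d²=89 > ρ²=61 → inactive
F = F_att + ΣF_rep = (-6.2782,-26.2237)
p' = p + 1/8·F = (-4.7848,7.7220)

Fx=-6.2782 Fy=-26.2237 x'=-4.7848 y'=7.7220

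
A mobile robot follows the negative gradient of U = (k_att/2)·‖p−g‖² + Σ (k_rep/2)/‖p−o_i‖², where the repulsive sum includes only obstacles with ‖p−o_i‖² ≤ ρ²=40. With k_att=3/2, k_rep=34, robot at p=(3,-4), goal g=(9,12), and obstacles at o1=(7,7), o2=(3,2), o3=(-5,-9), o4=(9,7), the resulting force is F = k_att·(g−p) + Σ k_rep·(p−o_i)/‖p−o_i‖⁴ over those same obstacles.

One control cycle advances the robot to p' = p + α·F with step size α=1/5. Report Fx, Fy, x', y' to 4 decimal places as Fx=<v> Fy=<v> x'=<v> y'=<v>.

F_att = 3/2·(g−p) = 3/2·(6,16) = (9.0000,24.0000)
o1: d²=137 > ρ²=40 → inactive
o2: d²=36 ≤ ρ²=40; F_rep = 34·(0,-6)/36² = (0.0000,-0.1574)
o3: d²=89 > ρ²=40 → inactive
o4: d²=157 > ρ²=40 → inactive
F = F_att + ΣF_rep = (9.0000,23.8426)
p' = p + 1/5·F = (4.8000,0.7685)

Fx=9.0000 Fy=23.8426 x'=4.8000 y'=0.7685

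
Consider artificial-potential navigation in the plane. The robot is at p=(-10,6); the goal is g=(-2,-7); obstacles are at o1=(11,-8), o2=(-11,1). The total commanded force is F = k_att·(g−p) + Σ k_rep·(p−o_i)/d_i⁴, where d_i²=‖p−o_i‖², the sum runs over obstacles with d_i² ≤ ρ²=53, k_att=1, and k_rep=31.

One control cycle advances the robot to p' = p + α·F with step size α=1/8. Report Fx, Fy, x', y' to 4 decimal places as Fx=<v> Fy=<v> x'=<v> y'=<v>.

Fx=8.0459 Fy=-12.7707 x'=-8.9943 y'=4.4037

F_att = 1·(g−p) = 1·(8,-13) = (8.0000,-13.0000)
o1: d²=637 > ρ²=53 → inactive
o2: d²=26 ≤ ρ²=53; F_rep = 31·(1,5)/26² = (0.0459,0.2293)
F = F_att + ΣF_rep = (8.0459,-12.7707)
p' = p + 1/8·F = (-8.9943,4.4037)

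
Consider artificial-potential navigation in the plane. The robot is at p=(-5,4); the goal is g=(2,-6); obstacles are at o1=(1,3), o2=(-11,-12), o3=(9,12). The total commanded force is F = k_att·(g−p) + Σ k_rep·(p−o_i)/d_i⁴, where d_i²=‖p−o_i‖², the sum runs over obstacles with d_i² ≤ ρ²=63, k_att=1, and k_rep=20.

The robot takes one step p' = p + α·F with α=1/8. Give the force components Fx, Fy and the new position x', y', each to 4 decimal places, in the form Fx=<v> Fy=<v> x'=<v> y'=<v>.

Fx=6.9123 Fy=-9.9854 x'=-4.1360 y'=2.7518

F_att = 1·(g−p) = 1·(7,-10) = (7.0000,-10.0000)
o1: d²=37 ≤ ρ²=63; F_rep = 20·(-6,1)/37² = (-0.0877,0.0146)
o2: d²=292 > ρ²=63 → inactive
o3: d²=260 > ρ²=63 → inactive
F = F_att + ΣF_rep = (6.9123,-9.9854)
p' = p + 1/8·F = (-4.1360,2.7518)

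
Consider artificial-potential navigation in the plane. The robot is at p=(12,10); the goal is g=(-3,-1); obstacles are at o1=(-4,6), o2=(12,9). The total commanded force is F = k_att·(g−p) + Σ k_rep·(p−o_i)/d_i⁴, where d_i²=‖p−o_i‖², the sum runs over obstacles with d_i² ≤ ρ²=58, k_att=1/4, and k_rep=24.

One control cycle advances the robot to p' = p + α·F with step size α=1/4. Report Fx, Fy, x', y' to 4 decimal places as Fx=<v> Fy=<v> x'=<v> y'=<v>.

Fx=-3.7500 Fy=21.2500 x'=11.0625 y'=15.3125

F_att = 1/4·(g−p) = 1/4·(-15,-11) = (-3.7500,-2.7500)
o1: d²=272 > ρ²=58 → inactive
o2: d²=1 ≤ ρ²=58; F_rep = 24·(0,1)/1² = (0.0000,24.0000)
F = F_att + ΣF_rep = (-3.7500,21.2500)
p' = p + 1/4·F = (11.0625,15.3125)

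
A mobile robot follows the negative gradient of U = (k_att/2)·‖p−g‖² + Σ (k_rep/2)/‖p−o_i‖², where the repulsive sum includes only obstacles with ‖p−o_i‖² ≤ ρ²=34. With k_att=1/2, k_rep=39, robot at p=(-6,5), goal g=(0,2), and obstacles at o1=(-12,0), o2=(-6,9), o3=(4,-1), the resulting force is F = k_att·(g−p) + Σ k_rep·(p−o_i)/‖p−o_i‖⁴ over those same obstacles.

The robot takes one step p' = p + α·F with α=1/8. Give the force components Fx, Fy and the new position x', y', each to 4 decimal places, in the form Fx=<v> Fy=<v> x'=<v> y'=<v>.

F_att = 1/2·(g−p) = 1/2·(6,-3) = (3.0000,-1.5000)
o1: d²=61 > ρ²=34 → inactive
o2: d²=16 ≤ ρ²=34; F_rep = 39·(0,-4)/16² = (0.0000,-0.6094)
o3: d²=136 > ρ²=34 → inactive
F = F_att + ΣF_rep = (3.0000,-2.1094)
p' = p + 1/8·F = (-5.6250,4.7363)

Fx=3.0000 Fy=-2.1094 x'=-5.6250 y'=4.7363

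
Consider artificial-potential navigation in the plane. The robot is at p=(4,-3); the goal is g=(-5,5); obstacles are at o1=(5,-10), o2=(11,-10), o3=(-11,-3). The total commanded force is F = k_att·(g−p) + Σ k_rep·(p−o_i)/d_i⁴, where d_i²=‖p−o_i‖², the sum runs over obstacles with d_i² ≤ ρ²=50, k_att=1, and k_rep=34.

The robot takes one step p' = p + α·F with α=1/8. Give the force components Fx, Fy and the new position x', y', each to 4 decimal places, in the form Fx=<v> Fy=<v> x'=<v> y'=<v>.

Fx=-9.0136 Fy=8.0952 x'=2.8733 y'=-1.9881

F_att = 1·(g−p) = 1·(-9,8) = (-9.0000,8.0000)
o1: d²=50 ≤ ρ²=50; F_rep = 34·(-1,7)/50² = (-0.0136,0.0952)
o2: d²=98 > ρ²=50 → inactive
o3: d²=225 > ρ²=50 → inactive
F = F_att + ΣF_rep = (-9.0136,8.0952)
p' = p + 1/8·F = (2.8733,-1.9881)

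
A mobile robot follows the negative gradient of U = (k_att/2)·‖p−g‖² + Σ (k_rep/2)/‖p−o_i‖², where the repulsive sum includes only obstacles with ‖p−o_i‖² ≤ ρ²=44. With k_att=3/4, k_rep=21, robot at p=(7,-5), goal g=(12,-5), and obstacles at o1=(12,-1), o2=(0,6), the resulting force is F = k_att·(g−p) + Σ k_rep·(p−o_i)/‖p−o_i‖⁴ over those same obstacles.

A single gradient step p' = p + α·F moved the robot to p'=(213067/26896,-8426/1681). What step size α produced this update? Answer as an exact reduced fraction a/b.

α = 1/4

F_att = 3/4·(g−p) = 3/4·(5,0) = (3.7500,0.0000)
o1: d²=41 ≤ ρ²=44; F_rep = 21·(-5,-4)/41² = (-0.0625,-0.0500)
o2: d²=170 > ρ²=44 → inactive
F = F_att + ΣF_rep = (3.6875,-0.0500)
Δp = p'−p = (0.9219,-0.0125); α = Δx/Fx = (24795/26896) / (24795/6724) = 1/4
check: Δy/Fy = (-21/1681) / (-84/1681) = 1/4 ✓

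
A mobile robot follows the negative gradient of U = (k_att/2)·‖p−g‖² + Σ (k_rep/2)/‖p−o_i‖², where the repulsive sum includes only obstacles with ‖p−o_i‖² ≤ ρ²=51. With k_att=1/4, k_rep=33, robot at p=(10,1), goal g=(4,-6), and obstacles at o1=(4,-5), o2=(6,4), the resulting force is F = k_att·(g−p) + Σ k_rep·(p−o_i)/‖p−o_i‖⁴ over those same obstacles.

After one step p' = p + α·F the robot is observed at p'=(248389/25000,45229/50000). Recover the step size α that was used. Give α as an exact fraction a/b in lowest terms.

F_att = 1/4·(g−p) = 1/4·(-6,-7) = (-1.5000,-1.7500)
o1: d²=72 > ρ²=51 → inactive
o2: d²=25 ≤ ρ²=51; F_rep = 33·(4,-3)/25² = (0.2112,-0.1584)
F = F_att + ΣF_rep = (-1.2888,-1.9084)
Δp = p'−p = (-0.0644,-0.0954); α = Δx/Fx = (-1611/25000) / (-1611/1250) = 1/20
check: Δy/Fy = (-4771/50000) / (-4771/2500) = 1/20 ✓

α = 1/20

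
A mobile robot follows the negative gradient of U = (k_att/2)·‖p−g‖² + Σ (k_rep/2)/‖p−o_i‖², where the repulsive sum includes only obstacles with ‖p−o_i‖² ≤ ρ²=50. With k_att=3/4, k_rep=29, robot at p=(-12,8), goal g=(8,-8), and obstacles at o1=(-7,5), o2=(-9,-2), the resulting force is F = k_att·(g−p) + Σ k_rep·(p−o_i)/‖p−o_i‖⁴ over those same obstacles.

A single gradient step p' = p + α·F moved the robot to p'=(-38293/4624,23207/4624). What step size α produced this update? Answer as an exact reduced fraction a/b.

F_att = 3/4·(g−p) = 3/4·(20,-16) = (15.0000,-12.0000)
o1: d²=34 ≤ ρ²=50; F_rep = 29·(-5,3)/34² = (-0.1254,0.0753)
o2: d²=109 > ρ²=50 → inactive
F = F_att + ΣF_rep = (14.8746,-11.9247)
Δp = p'−p = (3.7186,-2.9812); α = Δx/Fx = (17195/4624) / (17195/1156) = 1/4
check: Δy/Fy = (-13785/4624) / (-13785/1156) = 1/4 ✓

α = 1/4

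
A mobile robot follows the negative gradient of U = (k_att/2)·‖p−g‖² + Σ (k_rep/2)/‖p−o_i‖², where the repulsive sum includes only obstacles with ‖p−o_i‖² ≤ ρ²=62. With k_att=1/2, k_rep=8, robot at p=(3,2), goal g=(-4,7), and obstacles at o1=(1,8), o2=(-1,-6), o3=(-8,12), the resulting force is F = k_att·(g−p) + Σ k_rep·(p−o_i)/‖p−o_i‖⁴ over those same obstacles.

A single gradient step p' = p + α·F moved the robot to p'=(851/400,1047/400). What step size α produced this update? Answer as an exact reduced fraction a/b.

α = 1/4

F_att = 1/2·(g−p) = 1/2·(-7,5) = (-3.5000,2.5000)
o1: d²=40 ≤ ρ²=62; F_rep = 8·(2,-6)/40² = (0.0100,-0.0300)
o2: d²=80 > ρ²=62 → inactive
o3: d²=221 > ρ²=62 → inactive
F = F_att + ΣF_rep = (-3.4900,2.4700)
Δp = p'−p = (-0.8725,0.6175); α = Δx/Fx = (-349/400) / (-349/100) = 1/4
check: Δy/Fy = (247/400) / (247/100) = 1/4 ✓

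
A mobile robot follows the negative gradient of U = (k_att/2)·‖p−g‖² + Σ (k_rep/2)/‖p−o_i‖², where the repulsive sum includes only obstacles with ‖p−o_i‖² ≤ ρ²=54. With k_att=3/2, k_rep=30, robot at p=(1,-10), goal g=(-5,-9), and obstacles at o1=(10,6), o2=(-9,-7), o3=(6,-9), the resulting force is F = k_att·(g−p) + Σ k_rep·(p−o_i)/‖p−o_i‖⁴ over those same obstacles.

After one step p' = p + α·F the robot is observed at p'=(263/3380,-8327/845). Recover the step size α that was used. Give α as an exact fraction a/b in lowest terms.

F_att = 3/2·(g−p) = 3/2·(-6,1) = (-9.0000,1.5000)
o1: d²=337 > ρ²=54 → inactive
o2: d²=109 > ρ²=54 → inactive
o3: d²=26 ≤ ρ²=54; F_rep = 30·(-5,-1)/26² = (-0.2219,-0.0444)
F = F_att + ΣF_rep = (-9.2219,1.4556)
Δp = p'−p = (-0.9222,0.1456); α = Δx/Fx = (-3117/3380) / (-3117/338) = 1/10
check: Δy/Fy = (123/845) / (246/169) = 1/10 ✓

α = 1/10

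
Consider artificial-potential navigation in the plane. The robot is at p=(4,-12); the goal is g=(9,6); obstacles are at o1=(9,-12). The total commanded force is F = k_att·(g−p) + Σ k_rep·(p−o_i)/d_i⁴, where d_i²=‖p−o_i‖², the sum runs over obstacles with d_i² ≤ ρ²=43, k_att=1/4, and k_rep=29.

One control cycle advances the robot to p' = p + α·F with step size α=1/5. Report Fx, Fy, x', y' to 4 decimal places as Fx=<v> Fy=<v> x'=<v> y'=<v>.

F_att = 1/4·(g−p) = 1/4·(5,18) = (1.2500,4.5000)
o1: d²=25 ≤ ρ²=43; F_rep = 29·(-5,0)/25² = (-0.2320,0.0000)
F = F_att + ΣF_rep = (1.0180,4.5000)
p' = p + 1/5·F = (4.2036,-11.1000)

Fx=1.0180 Fy=4.5000 x'=4.2036 y'=-11.1000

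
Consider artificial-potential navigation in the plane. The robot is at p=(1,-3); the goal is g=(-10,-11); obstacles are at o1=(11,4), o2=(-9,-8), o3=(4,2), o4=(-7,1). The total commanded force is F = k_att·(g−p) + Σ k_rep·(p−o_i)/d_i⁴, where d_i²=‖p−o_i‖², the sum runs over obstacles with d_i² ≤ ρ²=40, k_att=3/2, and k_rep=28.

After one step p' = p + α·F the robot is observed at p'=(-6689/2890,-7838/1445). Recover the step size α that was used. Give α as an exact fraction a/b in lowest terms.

α = 1/5

F_att = 3/2·(g−p) = 3/2·(-11,-8) = (-16.5000,-12.0000)
o1: d²=149 > ρ²=40 → inactive
o2: d²=125 > ρ²=40 → inactive
o3: d²=34 ≤ ρ²=40; F_rep = 28·(-3,-5)/34² = (-0.0727,-0.1211)
o4: d²=80 > ρ²=40 → inactive
F = F_att + ΣF_rep = (-16.5727,-12.1211)
Δp = p'−p = (-3.3145,-2.4242); α = Δx/Fx = (-9579/2890) / (-9579/578) = 1/5
check: Δy/Fy = (-3503/1445) / (-3503/289) = 1/5 ✓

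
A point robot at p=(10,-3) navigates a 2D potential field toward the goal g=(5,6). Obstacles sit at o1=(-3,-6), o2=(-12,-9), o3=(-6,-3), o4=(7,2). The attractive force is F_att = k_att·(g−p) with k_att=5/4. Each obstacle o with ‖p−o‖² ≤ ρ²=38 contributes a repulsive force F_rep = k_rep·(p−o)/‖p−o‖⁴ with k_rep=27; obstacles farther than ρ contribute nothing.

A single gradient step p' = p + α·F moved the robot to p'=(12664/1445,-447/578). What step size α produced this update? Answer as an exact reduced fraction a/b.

α = 1/5

F_att = 5/4·(g−p) = 5/4·(-5,9) = (-6.2500,11.2500)
o1: d²=178 > ρ²=38 → inactive
o2: d²=520 > ρ²=38 → inactive
o3: d²=256 > ρ²=38 → inactive
o4: d²=34 ≤ ρ²=38; F_rep = 27·(3,-5)/34² = (0.0701,-0.1168)
F = F_att + ΣF_rep = (-6.1799,11.1332)
Δp = p'−p = (-1.2360,2.2266); α = Δx/Fx = (-1786/1445) / (-1786/289) = 1/5
check: Δy/Fy = (1287/578) / (6435/578) = 1/5 ✓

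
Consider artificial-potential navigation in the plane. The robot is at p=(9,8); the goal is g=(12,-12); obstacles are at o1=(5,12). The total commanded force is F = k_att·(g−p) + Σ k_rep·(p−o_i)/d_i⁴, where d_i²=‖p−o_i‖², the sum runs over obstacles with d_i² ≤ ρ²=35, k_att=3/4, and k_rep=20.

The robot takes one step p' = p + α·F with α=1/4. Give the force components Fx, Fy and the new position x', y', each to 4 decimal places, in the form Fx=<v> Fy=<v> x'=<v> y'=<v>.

Fx=2.3281 Fy=-15.0781 x'=9.5820 y'=4.2305

F_att = 3/4·(g−p) = 3/4·(3,-20) = (2.2500,-15.0000)
o1: d²=32 ≤ ρ²=35; F_rep = 20·(4,-4)/32² = (0.0781,-0.0781)
F = F_att + ΣF_rep = (2.3281,-15.0781)
p' = p + 1/4·F = (9.5820,4.2305)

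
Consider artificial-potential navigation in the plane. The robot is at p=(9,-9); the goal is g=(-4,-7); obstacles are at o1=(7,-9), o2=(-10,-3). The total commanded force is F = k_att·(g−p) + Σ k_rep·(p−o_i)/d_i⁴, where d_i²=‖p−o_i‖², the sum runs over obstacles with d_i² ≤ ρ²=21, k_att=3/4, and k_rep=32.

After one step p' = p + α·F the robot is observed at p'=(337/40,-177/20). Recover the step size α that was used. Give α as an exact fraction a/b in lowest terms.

F_att = 3/4·(g−p) = 3/4·(-13,2) = (-9.7500,1.5000)
o1: d²=4 ≤ ρ²=21; F_rep = 32·(2,0)/4² = (4.0000,0.0000)
o2: d²=397 > ρ²=21 → inactive
F = F_att + ΣF_rep = (-5.7500,1.5000)
Δp = p'−p = (-0.5750,0.1500); α = Δx/Fx = (-23/40) / (-23/4) = 1/10
check: Δy/Fy = (3/20) / (3/2) = 1/10 ✓

α = 1/10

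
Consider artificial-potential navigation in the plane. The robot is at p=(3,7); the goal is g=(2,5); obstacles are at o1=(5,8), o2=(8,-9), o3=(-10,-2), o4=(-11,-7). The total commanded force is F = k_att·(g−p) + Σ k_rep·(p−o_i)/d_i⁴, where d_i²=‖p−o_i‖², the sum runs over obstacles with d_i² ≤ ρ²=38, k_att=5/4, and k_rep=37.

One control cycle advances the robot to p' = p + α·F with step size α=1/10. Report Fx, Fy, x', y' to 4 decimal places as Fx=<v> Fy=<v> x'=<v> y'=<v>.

Fx=-4.2100 Fy=-3.9800 x'=2.5790 y'=6.6020

F_att = 5/4·(g−p) = 5/4·(-1,-2) = (-1.2500,-2.5000)
o1: d²=5 ≤ ρ²=38; F_rep = 37·(-2,-1)/5² = (-2.9600,-1.4800)
o2: d²=281 > ρ²=38 → inactive
o3: d²=250 > ρ²=38 → inactive
o4: d²=392 > ρ²=38 → inactive
F = F_att + ΣF_rep = (-4.2100,-3.9800)
p' = p + 1/10·F = (2.5790,6.6020)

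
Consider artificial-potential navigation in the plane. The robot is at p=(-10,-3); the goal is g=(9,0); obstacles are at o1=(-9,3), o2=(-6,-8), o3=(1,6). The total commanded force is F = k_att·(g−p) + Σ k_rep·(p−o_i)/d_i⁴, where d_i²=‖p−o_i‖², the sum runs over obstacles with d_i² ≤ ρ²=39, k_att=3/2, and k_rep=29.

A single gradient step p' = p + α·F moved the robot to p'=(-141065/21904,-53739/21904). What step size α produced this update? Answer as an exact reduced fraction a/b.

α = 1/8

F_att = 3/2·(g−p) = 3/2·(19,3) = (28.5000,4.5000)
o1: d²=37 ≤ ρ²=39; F_rep = 29·(-1,-6)/37² = (-0.0212,-0.1271)
o2: d²=41 > ρ²=39 → inactive
o3: d²=202 > ρ²=39 → inactive
F = F_att + ΣF_rep = (28.4788,4.3729)
Δp = p'−p = (3.5599,0.5466); α = Δx/Fx = (77975/21904) / (77975/2738) = 1/8
check: Δy/Fy = (11973/21904) / (11973/2738) = 1/8 ✓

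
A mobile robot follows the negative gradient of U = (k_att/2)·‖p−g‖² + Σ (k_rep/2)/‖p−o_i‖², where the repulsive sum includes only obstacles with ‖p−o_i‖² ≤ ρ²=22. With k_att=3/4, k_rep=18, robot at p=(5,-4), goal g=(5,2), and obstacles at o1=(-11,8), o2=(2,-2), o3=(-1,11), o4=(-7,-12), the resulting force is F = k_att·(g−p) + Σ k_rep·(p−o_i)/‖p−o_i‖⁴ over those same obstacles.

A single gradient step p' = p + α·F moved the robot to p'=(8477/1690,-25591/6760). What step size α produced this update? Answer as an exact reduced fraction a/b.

F_att = 3/4·(g−p) = 3/4·(0,6) = (0.0000,4.5000)
o1: d²=400 > ρ²=22 → inactive
o2: d²=13 ≤ ρ²=22; F_rep = 18·(3,-2)/13² = (0.3195,-0.2130)
o3: d²=261 > ρ²=22 → inactive
o4: d²=208 > ρ²=22 → inactive
F = F_att + ΣF_rep = (0.3195,4.2870)
Δp = p'−p = (0.0160,0.2143); α = Δx/Fx = (27/1690) / (54/169) = 1/20
check: Δy/Fy = (1449/6760) / (1449/338) = 1/20 ✓

α = 1/20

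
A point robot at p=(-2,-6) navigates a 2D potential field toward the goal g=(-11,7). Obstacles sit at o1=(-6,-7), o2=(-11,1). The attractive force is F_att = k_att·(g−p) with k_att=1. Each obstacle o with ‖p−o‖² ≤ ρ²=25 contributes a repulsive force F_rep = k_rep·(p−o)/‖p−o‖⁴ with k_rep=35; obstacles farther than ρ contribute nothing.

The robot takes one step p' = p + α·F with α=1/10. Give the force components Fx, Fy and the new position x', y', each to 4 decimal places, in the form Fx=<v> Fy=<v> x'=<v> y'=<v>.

F_att = 1·(g−p) = 1·(-9,13) = (-9.0000,13.0000)
o1: d²=17 ≤ ρ²=25; F_rep = 35·(4,1)/17² = (0.4844,0.1211)
o2: d²=130 > ρ²=25 → inactive
F = F_att + ΣF_rep = (-8.5156,13.1211)
p' = p + 1/10·F = (-2.8516,-4.6879)

Fx=-8.5156 Fy=13.1211 x'=-2.8516 y'=-4.6879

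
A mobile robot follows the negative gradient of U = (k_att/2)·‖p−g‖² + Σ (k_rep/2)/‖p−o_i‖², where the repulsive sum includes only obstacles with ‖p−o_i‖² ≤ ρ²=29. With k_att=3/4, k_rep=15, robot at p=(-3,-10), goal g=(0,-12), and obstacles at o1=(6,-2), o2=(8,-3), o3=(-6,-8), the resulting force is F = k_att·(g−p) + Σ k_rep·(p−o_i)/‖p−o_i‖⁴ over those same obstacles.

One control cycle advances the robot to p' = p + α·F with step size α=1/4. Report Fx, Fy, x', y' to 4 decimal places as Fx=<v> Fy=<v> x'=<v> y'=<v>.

Fx=2.5163 Fy=-1.6775 x'=-2.3709 y'=-10.4194

F_att = 3/4·(g−p) = 3/4·(3,-2) = (2.2500,-1.5000)
o1: d²=145 > ρ²=29 → inactive
o2: d²=170 > ρ²=29 → inactive
o3: d²=13 ≤ ρ²=29; F_rep = 15·(3,-2)/13² = (0.2663,-0.1775)
F = F_att + ΣF_rep = (2.5163,-1.6775)
p' = p + 1/4·F = (-2.3709,-10.4194)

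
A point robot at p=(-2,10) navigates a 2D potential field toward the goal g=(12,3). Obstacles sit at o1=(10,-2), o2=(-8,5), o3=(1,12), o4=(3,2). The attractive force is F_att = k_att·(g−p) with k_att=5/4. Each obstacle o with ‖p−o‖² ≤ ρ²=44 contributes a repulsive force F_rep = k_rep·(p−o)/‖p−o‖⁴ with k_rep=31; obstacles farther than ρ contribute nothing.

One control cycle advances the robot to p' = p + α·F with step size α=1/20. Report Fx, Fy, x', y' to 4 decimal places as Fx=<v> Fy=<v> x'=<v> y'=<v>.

F_att = 5/4·(g−p) = 5/4·(14,-7) = (17.5000,-8.7500)
o1: d²=288 > ρ²=44 → inactive
o2: d²=61 > ρ²=44 → inactive
o3: d²=13 ≤ ρ²=44; F_rep = 31·(-3,-2)/13² = (-0.5503,-0.3669)
o4: d²=89 > ρ²=44 → inactive
F = F_att + ΣF_rep = (16.9497,-9.1169)
p' = p + 1/20·F = (-1.1525,9.5442)

Fx=16.9497 Fy=-9.1169 x'=-1.1525 y'=9.5442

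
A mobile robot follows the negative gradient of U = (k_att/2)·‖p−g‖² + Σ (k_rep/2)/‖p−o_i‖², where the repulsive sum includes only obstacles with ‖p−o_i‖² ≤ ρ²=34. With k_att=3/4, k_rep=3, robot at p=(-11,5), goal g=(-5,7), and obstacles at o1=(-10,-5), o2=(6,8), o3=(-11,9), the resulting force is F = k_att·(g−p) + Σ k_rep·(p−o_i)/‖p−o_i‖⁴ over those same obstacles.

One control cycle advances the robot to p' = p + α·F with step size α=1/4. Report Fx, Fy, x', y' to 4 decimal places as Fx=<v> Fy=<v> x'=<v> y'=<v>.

F_att = 3/4·(g−p) = 3/4·(6,2) = (4.5000,1.5000)
o1: d²=101 > ρ²=34 → inactive
o2: d²=298 > ρ²=34 → inactive
o3: d²=16 ≤ ρ²=34; F_rep = 3·(0,-4)/16² = (0.0000,-0.0469)
F = F_att + ΣF_rep = (4.5000,1.4531)
p' = p + 1/4·F = (-9.8750,5.3633)

Fx=4.5000 Fy=1.4531 x'=-9.8750 y'=5.3633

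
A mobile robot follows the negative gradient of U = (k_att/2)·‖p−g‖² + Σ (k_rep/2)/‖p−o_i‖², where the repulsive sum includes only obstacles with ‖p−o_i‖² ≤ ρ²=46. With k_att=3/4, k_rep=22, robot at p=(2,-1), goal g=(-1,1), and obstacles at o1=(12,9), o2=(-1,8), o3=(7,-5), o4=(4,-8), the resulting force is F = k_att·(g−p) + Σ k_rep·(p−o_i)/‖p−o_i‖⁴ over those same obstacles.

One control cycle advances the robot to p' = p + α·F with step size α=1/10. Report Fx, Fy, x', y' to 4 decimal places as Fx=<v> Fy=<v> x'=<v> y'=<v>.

F_att = 3/4·(g−p) = 3/4·(-3,2) = (-2.2500,1.5000)
o1: d²=200 > ρ²=46 → inactive
o2: d²=90 > ρ²=46 → inactive
o3: d²=41 ≤ ρ²=46; F_rep = 22·(-5,4)/41² = (-0.0654,0.0523)
o4: d²=53 > ρ²=46 → inactive
F = F_att + ΣF_rep = (-2.3154,1.5523)
p' = p + 1/10·F = (1.7685,-0.8448)

Fx=-2.3154 Fy=1.5523 x'=1.7685 y'=-0.8448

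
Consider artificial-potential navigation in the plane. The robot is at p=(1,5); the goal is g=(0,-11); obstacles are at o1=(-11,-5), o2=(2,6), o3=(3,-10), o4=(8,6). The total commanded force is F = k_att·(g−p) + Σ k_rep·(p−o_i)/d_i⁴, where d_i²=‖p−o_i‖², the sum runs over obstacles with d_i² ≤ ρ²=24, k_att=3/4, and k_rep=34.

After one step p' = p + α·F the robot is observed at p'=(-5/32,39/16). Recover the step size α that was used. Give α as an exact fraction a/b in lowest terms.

α = 1/8

F_att = 3/4·(g−p) = 3/4·(-1,-16) = (-0.7500,-12.0000)
o1: d²=244 > ρ²=24 → inactive
o2: d²=2 ≤ ρ²=24; F_rep = 34·(-1,-1)/2² = (-8.5000,-8.5000)
o3: d²=229 > ρ²=24 → inactive
o4: d²=50 > ρ²=24 → inactive
F = F_att + ΣF_rep = (-9.2500,-20.5000)
Δp = p'−p = (-1.1562,-2.5625); α = Δx/Fx = (-37/32) / (-37/4) = 1/8
check: Δy/Fy = (-41/16) / (-41/2) = 1/8 ✓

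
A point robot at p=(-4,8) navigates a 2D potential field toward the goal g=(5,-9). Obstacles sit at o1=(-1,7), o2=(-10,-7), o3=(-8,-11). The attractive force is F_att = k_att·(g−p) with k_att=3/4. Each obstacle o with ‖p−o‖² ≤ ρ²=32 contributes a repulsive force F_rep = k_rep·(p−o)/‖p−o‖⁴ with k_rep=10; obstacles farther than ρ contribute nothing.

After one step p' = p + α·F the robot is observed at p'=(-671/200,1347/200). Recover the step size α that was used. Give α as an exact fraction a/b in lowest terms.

α = 1/10

F_att = 3/4·(g−p) = 3/4·(9,-17) = (6.7500,-12.7500)
o1: d²=10 ≤ ρ²=32; F_rep = 10·(-3,1)/10² = (-0.3000,0.1000)
o2: d²=261 > ρ²=32 → inactive
o3: d²=377 > ρ²=32 → inactive
F = F_att + ΣF_rep = (6.4500,-12.6500)
Δp = p'−p = (0.6450,-1.2650); α = Δx/Fx = (129/200) / (129/20) = 1/10
check: Δy/Fy = (-253/200) / (-253/20) = 1/10 ✓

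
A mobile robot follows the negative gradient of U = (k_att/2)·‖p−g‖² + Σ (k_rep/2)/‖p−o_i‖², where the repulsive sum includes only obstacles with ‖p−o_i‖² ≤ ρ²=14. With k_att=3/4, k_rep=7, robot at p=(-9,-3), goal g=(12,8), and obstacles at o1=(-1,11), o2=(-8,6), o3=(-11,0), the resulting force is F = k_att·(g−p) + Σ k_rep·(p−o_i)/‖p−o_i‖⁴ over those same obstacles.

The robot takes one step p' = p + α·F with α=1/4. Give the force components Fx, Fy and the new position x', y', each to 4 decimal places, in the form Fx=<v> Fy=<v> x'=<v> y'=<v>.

F_att = 3/4·(g−p) = 3/4·(21,11) = (15.7500,8.2500)
o1: d²=260 > ρ²=14 → inactive
o2: d²=82 > ρ²=14 → inactive
o3: d²=13 ≤ ρ²=14; F_rep = 7·(2,-3)/13² = (0.0828,-0.1243)
F = F_att + ΣF_rep = (15.8328,8.1257)
p' = p + 1/4·F = (-5.0418,-0.9686)

Fx=15.8328 Fy=8.1257 x'=-5.0418 y'=-0.9686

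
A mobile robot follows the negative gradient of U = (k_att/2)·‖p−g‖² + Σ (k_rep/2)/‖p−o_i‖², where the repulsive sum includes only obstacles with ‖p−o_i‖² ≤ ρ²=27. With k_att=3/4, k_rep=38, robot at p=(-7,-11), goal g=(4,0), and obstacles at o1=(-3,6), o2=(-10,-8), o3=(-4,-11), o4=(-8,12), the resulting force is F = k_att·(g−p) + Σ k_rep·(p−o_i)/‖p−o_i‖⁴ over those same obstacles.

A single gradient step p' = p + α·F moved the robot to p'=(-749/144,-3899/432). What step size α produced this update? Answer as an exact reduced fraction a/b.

F_att = 3/4·(g−p) = 3/4·(11,11) = (8.2500,8.2500)
o1: d²=305 > ρ²=27 → inactive
o2: d²=18 ≤ ρ²=27; F_rep = 38·(3,-3)/18² = (0.3519,-0.3519)
o3: d²=9 ≤ ρ²=27; F_rep = 38·(-3,0)/9² = (-1.4074,0.0000)
o4: d²=530 > ρ²=27 → inactive
F = F_att + ΣF_rep = (7.1944,7.8981)
Δp = p'−p = (1.7986,1.9745); α = Δx/Fx = (259/144) / (259/36) = 1/4
check: Δy/Fy = (853/432) / (853/108) = 1/4 ✓

α = 1/4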